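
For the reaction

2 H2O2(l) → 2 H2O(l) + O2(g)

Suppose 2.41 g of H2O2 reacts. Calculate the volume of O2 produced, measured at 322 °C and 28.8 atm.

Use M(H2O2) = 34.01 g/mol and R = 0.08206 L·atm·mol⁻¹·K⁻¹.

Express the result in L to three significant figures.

0.0601 L

n(H2O2) = 2.410 / 34.01 = 0.07086 mol
n(O2) = (1/2) × 0.07086 = 0.03543 mol
V = nRT/P = 0.03543 × 0.08206 × 595.15 / 28.8 = 0.06008 L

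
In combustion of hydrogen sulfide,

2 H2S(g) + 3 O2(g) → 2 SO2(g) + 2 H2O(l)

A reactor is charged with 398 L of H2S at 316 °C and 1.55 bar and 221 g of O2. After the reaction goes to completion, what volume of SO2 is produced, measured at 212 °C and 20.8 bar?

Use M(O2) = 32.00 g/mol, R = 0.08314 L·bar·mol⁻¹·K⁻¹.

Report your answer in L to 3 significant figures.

8.93 L

n(H2S) = PV/RT = (1.55 × 398) / (0.08314 × 589.15) = 12.59 mol
n(O2) = 221 / 32.00 = 6.906 mol
For 12.59 mol H2S, stoichiometry requires (3/2) × 12.59 = 18.88 mol O2; 6.906 mol is available, so O2 is limiting.
n(SO2) = (2/3) × 6.906 = 4.604 mol
V(SO2) = nRT/P = 4.604 × 0.08314 × 485.15 / 20.8 = 8.928 L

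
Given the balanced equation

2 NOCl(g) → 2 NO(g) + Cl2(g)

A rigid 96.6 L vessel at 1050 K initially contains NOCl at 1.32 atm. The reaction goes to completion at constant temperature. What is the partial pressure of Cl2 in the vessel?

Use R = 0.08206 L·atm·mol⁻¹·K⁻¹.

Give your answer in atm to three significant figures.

0.660 atm

n(NOCl)₀ = PV/RT = (1.32 × 96.6) / (0.08206 × 1050) = 1.480 mol
n(Cl2) = (1/2) × 1.480 = 0.7400 mol
P(Cl2) = nRT/V = 0.7400 × 0.08206 × 1050 / 96.6 = 0.6600 atm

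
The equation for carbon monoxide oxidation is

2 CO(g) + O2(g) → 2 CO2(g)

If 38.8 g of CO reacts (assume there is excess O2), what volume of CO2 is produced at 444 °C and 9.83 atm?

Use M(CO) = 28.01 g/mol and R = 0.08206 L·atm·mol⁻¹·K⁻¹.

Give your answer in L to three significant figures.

n(CO) = 38.80 / 28.01 = 1.385 mol
n(CO2) = (2/2) × 1.385 = 1.385 mol
V = nRT/P = 1.385 × 0.08206 × 717.15 / 9.83 = 8.292 L

8.29 L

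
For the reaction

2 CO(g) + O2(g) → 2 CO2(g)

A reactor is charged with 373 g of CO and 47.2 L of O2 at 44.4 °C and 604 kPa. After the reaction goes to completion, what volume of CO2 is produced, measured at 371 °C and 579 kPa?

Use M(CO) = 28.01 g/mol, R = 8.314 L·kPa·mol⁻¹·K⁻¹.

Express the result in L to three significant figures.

n(CO) = 373 / 28.01 = 13.32 mol
n(O2) = PV/RT = (604 × 47.2) / (8.314 × 317.55) = 10.80 mol
For 13.32 mol CO, stoichiometry requires (1/2) × 13.32 = 6.660 mol O2; 10.80 mol is available, so CO is limiting.
n(CO2) = (2/2) × 13.32 = 13.32 mol
V(CO2) = nRT/P = 13.32 × 8.314 × 644.15 / 579 = 123.2 L

123 L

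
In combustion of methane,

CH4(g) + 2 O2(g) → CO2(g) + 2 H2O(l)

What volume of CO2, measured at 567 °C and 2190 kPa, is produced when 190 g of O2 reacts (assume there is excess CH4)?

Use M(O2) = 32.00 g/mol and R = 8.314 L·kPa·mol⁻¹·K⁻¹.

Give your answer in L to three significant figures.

n(O2) = 190.0 / 32.00 = 5.938 mol
n(CO2) = (1/2) × 5.938 = 2.969 mol
V = nRT/P = 2.969 × 8.314 × 840.15 / 2190 = 9.470 L

9.47 L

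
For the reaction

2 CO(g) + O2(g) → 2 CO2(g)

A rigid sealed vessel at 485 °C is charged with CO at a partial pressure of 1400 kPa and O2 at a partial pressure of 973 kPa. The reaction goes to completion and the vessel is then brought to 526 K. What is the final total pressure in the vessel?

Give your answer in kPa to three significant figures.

With V and T fixed, P_i ∝ n_i, so the mole ratios apply directly to partial pressures at 485 °C.
P(O2) required for 1400 kPa of CO = (1/2) × 1400 = 700.0 kPa; available 973 kPa, so CO is limiting.
P(O2) remaining = 973 − (1/2) × 1400 = 273.0 kPa
P(gaseous products) = (2)/2 × 1400 = 1400 kPa
P_total at 485 °C = 273.0 + 1400 = 1673 kPa
Scaling to 526 K: P = 1673 × 526/758.15 = 1161 kPa

1160 kPa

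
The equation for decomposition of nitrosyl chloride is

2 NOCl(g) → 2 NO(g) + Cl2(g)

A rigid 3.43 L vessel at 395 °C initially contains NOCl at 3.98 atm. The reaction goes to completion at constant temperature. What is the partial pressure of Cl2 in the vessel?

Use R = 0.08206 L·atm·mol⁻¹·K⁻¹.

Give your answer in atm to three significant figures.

1.99 atm

n(NOCl)₀ = PV/RT = (3.98 × 3.43) / (0.08206 × 668.15) = 0.2490 mol
n(Cl2) = (1/2) × 0.2490 = 0.1245 mol
P(Cl2) = nRT/V = 0.1245 × 0.08206 × 668.15 / 3.43 = 1.990 atm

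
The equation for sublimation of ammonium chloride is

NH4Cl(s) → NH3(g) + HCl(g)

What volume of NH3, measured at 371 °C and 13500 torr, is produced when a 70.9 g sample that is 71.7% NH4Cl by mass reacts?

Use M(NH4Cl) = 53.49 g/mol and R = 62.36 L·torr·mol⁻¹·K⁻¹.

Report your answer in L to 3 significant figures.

mass of NH4Cl = 70.9 × 71.7/100 = 50.84 g
n(NH4Cl) = 50.84 / 53.49 = 0.9505 mol
n(NH3) = (1/1) × 0.9505 = 0.9505 mol
V = nRT/P = 0.9505 × 62.36 × 644.15 / 13500 = 2.828 L

2.83 L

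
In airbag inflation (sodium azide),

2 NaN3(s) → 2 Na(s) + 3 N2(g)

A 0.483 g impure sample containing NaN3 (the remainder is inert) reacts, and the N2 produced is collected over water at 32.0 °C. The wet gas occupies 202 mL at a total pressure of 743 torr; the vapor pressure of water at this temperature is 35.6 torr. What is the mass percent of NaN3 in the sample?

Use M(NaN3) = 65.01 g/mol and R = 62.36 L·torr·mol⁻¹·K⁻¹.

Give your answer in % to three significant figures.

67.4 %

P(N2) = 743 − 35.6 = 707.4 torr
n(N2) = PV/RT = (707.4 × 0.2020) / (62.36 × 305.15) = 0.007509 mol
n(NaN3) = (2/3) × 0.007509 = 0.005006 mol
m(NaN3) = 0.005006 × 65.01 = 0.3254 g
%NaN3 = 0.3254 / 0.483 × 100 = 67.37%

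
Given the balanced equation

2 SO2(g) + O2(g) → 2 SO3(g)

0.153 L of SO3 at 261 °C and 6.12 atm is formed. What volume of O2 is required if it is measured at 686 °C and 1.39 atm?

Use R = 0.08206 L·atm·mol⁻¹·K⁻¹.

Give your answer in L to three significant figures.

0.605 L

n(SO3) = PV/RT = (6.12 × 0.153) / (0.08206 × 534.15) = 0.02136 mol
n(O2) = (1/2) × 0.02136 = 0.01068 mol
V = nRT/P = 0.01068 × 0.08206 × 959.15 / 1.39 = 0.6047 L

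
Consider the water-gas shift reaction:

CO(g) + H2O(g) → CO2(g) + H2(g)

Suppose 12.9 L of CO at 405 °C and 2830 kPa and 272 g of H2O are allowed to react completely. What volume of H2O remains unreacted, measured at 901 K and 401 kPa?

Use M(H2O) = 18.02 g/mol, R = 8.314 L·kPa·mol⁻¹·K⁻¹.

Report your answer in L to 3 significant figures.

n(CO) = PV/RT = (2830 × 12.9) / (8.314 × 678.15) = 6.475 mol
n(H2O) = 272 / 18.02 = 15.09 mol
For 6.475 mol CO, stoichiometry requires (1/1) × 6.475 = 6.475 mol H2O; 15.09 mol is available, so CO is limiting.
n(H2O) consumed = (1/1) × 6.475 = 6.475 mol; remaining = 15.09 − 6.475 = 8.615 mol
V(H2O) = nRT/P = 8.615 × 8.314 × 901 / 401 = 160.9 L

161 L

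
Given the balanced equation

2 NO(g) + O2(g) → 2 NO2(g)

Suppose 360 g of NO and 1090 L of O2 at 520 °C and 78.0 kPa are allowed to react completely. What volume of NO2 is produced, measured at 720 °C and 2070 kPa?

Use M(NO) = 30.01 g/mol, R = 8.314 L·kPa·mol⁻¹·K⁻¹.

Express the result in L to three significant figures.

n(NO) = 360 / 30.01 = 12.00 mol
n(O2) = PV/RT = (78.0 × 1090) / (8.314 × 793.15) = 12.89 mol
For 12.00 mol NO, stoichiometry requires (1/2) × 12.00 = 6.000 mol O2; 12.89 mol is available, so NO is limiting.
n(NO2) = (2/2) × 12.00 = 12.00 mol
V(NO2) = nRT/P = 12.00 × 8.314 × 993.15 / 2070 = 47.87 L

47.9 L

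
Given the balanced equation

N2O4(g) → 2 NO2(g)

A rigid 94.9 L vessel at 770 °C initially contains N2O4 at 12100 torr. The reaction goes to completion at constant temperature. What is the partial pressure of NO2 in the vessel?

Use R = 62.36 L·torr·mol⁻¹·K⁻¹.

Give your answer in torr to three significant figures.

n(N2O4)₀ = PV/RT = (12100 × 94.9) / (62.36 × 1043.15) = 17.65 mol
n(NO2) = (2/1) × 17.65 = 35.30 mol
P(NO2) = nRT/V = 35.30 × 62.36 × 1043.15 / 94.9 = 24200 torr

24200 torr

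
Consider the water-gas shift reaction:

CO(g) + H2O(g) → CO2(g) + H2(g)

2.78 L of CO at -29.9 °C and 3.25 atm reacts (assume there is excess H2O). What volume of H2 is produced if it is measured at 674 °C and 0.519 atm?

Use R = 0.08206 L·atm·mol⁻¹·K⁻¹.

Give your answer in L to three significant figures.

67.8 L

n(CO) = PV/RT = (3.25 × 2.78) / (0.08206 × 243.25) = 0.4526 mol
n(H2) = (1/1) × 0.4526 = 0.4526 mol
V = nRT/P = 0.4526 × 0.08206 × 947.15 / 0.519 = 67.78 L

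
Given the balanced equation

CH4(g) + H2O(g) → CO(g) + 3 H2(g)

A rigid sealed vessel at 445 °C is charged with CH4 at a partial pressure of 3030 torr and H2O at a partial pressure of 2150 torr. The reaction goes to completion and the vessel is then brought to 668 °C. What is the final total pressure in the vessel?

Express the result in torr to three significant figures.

At constant V, partial pressures at 445 °C are proportional to moles, so apply stoichiometry directly to pressures.
P(H2O) required for 3030 torr of CH4 = (1/1) × 3030 = 3030 torr; available 2150 torr, so H2O is limiting.
P(CH4) remaining = 3030 − (1/1) × 2150 = 880.0 torr
P(gaseous products) = (1+3)/1 × 2150 = 8600 torr
P_total at 445 °C = 880.0 + 8600 = 9480 torr
Scaling to 668 °C: P = 9480 × 941.15/718.15 = 12420 torr

12400 torr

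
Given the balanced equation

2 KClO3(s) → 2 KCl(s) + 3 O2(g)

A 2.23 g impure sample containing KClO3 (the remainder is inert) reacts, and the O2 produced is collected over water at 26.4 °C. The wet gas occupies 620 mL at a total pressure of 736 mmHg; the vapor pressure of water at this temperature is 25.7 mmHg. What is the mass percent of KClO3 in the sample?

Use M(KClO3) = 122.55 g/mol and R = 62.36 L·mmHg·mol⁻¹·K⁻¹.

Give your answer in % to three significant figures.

P(O2) = 736 − 25.7 = 710.3 mmHg
n(O2) = PV/RT = (710.3 × 0.6200) / (62.36 × 299.55) = 0.02358 mol
n(KClO3) = (2/3) × 0.02358 = 0.01572 mol
m(KClO3) = 0.01572 × 122.55 = 1.926 g
%KClO3 = 1.926 / 2.23 × 100 = 86.37%

86.4 %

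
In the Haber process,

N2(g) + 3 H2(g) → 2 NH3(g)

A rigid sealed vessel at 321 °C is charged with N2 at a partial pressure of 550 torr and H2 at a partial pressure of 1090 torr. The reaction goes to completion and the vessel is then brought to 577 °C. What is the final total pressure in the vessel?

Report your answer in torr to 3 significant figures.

1310 torr

At constant V, partial pressures at 321 °C are proportional to moles, so apply stoichiometry directly to pressures.
P(H2) required for 550 torr of N2 = (3/1) × 550 = 1650 torr; available 1090 torr, so H2 is limiting.
P(N2) remaining = 550 − (1/3) × 1090 = 186.7 torr
P(gaseous products) = (2)/3 × 1090 = 726.7 torr
P_total at 321 °C = 186.7 + 726.7 = 913.4 torr
Scaling to 577 °C: P = 913.4 × 850.15/594.15 = 1307 torr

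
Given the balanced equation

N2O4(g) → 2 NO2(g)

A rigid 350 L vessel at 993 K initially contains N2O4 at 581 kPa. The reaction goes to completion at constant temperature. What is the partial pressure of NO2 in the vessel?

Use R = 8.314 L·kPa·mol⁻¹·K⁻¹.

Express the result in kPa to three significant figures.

n(N2O4)₀ = PV/RT = (581 × 350) / (8.314 × 993) = 24.63 mol
n(NO2) = (2/1) × 24.63 = 49.26 mol
P(NO2) = nRT/V = 49.26 × 8.314 × 993 / 350 = 1162 kPa

1160 kPa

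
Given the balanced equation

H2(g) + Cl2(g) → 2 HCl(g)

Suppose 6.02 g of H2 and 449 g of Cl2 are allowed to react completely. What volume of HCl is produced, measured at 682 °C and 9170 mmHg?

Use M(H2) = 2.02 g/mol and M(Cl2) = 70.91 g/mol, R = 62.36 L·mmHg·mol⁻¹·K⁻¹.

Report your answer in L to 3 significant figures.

38.7 L

n(H2) = 6.02 / 2.02 = 2.980 mol
n(Cl2) = 449 / 70.91 = 6.332 mol
For 2.980 mol H2, stoichiometry requires (1/1) × 2.980 = 2.980 mol Cl2; 6.332 mol is available, so H2 is limiting.
n(HCl) = (2/1) × 2.980 = 5.960 mol
V(HCl) = nRT/P = 5.960 × 62.36 × 955.15 / 9170 = 38.71 L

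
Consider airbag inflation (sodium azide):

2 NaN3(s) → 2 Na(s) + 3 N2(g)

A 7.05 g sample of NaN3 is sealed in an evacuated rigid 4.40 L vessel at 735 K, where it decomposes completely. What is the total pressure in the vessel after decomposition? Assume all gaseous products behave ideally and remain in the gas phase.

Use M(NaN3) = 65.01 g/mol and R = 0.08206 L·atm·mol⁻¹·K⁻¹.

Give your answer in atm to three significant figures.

2.23 atm

n(NaN3) = 7.05 / 65.01 = 0.1084 mol
n(gas produced) = (3/2) × 0.1084 = 0.1626 mol
P = nRT/V = 0.1626 × 0.08206 × 735 / 4.40 = 2.229 atm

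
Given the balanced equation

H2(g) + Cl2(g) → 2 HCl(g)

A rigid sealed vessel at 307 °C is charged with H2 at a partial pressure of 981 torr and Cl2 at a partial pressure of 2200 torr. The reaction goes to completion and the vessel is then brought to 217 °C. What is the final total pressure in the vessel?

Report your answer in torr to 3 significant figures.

With V and T fixed, P_i ∝ n_i, so the mole ratios apply directly to partial pressures at 307 °C.
P(Cl2) required for 981 torr of H2 = (1/1) × 981 = 981.0 torr; available 2200 torr, so H2 is limiting.
P(Cl2) remaining = 2200 − (1/1) × 981 = 1219 torr
P(gaseous products) = (2)/1 × 981 = 1962 torr
P_total at 307 °C = 1219 + 1962 = 3181 torr
Scaling to 217 °C: P = 3181 × 490.15/580.15 = 2688 torr

2690 torr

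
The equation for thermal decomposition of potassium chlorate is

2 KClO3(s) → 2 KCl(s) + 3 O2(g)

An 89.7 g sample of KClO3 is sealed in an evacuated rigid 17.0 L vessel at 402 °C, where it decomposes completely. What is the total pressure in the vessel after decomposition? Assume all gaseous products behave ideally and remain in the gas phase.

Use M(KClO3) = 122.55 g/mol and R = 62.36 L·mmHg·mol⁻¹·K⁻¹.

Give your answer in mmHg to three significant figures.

2720 mmHg

n(KClO3) = 89.7 / 122.55 = 0.7319 mol
n(gas produced) = (3/2) × 0.7319 = 1.098 mol
P = nRT/V = 1.098 × 62.36 × 675.15 / 17.0 = 2719 mmHg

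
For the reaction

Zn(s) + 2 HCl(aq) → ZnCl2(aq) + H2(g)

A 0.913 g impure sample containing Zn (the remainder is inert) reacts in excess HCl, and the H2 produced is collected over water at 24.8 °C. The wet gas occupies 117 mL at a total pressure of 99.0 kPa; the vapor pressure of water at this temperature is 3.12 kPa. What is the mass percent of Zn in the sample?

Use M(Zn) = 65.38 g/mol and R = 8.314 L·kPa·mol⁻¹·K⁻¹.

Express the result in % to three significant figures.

P(H2) = 99.0 − 3.12 = 95.88 kPa
n(H2) = PV/RT = (95.88 × 0.1170) / (8.314 × 297.95) = 0.004529 mol
n(Zn) = (1/1) × 0.004529 = 0.004529 mol
m(Zn) = 0.004529 × 65.38 = 0.2961 g
%Zn = 0.2961 / 0.913 × 100 = 32.43%

32.4 %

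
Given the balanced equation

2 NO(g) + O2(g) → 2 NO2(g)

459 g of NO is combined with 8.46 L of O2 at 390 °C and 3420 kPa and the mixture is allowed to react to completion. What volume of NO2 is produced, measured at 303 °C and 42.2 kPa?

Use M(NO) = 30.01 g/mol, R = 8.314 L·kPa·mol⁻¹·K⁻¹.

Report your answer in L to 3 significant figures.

n(NO) = 459 / 30.01 = 15.29 mol
n(O2) = PV/RT = (3420 × 8.46) / (8.314 × 663.15) = 5.248 mol
For 15.29 mol NO, stoichiometry requires (1/2) × 15.29 = 7.645 mol O2; 5.248 mol is available, so O2 is limiting.
n(NO2) = (2/1) × 5.248 = 10.50 mol
V(NO2) = nRT/P = 10.50 × 8.314 × 576.15 / 42.2 = 1192 L

1190 L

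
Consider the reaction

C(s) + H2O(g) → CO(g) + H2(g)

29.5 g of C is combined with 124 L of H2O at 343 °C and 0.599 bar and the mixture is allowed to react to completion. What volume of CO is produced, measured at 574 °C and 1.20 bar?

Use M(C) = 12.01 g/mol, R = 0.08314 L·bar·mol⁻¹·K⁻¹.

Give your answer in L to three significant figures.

n(C) = 29.5 / 12.01 = 2.456 mol
n(H2O) = PV/RT = (0.599 × 124) / (0.08314 × 616.15) = 1.450 mol
For 2.456 mol C, stoichiometry requires (1/1) × 2.456 = 2.456 mol H2O; 1.450 mol is available, so H2O is limiting.
n(CO) = (1/1) × 1.450 = 1.450 mol
V(CO) = nRT/P = 1.450 × 0.08314 × 847.15 / 1.20 = 85.11 L

85.1 L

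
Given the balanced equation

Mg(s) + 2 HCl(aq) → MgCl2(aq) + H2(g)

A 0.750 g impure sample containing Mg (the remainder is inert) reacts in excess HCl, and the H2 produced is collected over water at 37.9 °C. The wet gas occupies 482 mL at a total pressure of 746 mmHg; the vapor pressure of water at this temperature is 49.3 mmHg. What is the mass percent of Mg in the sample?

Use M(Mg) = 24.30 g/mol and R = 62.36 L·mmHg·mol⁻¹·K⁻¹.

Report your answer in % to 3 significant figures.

P(H2) = 746 − 49.3 = 696.7 mmHg
n(H2) = PV/RT = (696.7 × 0.4820) / (62.36 × 311.05) = 0.01731 mol
n(Mg) = (1/1) × 0.01731 = 0.01731 mol
m(Mg) = 0.01731 × 24.30 = 0.4206 g
%Mg = 0.4206 / 0.750 × 100 = 56.08%

56.1 %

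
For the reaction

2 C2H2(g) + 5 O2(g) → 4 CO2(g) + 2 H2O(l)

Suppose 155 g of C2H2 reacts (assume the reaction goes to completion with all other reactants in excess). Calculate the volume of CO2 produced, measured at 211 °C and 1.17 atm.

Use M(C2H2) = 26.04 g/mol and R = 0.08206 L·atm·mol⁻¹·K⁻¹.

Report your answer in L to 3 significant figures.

n(C2H2) = 155.0 / 26.04 = 5.952 mol
n(CO2) = (4/2) × 5.952 = 11.90 mol
V = nRT/P = 11.90 × 0.08206 × 484.15 / 1.17 = 404.1 L

404 L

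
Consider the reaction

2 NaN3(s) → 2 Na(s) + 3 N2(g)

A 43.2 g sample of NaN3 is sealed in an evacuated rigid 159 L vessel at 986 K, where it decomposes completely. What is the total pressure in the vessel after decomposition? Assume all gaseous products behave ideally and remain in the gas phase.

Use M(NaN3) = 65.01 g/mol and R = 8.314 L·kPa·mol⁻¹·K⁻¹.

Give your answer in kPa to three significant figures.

51.4 kPa

n(NaN3) = 43.2 / 65.01 = 0.6645 mol
n(gas produced) = (3/2) × 0.6645 = 0.9968 mol
P = nRT/V = 0.9968 × 8.314 × 986 / 159 = 51.39 kPa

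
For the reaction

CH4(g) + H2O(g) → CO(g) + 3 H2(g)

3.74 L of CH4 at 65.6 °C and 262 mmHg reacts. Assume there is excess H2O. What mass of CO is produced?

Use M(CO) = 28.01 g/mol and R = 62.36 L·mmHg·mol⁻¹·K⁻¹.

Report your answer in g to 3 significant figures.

1.30 g

n(CH4) = PV/RT = (262 × 3.74) / (62.36 × 338.75) = 0.04639 mol
n(CO) = (1/1) × 0.04639 = 0.04639 mol
m(CO) = 0.04639 × 28.01 = 1.299 g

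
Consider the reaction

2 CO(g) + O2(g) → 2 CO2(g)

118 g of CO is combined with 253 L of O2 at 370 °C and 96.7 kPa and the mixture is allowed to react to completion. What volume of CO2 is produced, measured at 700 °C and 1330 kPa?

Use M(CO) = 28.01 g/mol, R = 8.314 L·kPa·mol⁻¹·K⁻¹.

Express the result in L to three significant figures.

n(CO) = 118 / 28.01 = 4.213 mol
n(O2) = PV/RT = (96.7 × 253) / (8.314 × 643.15) = 4.575 mol
For 4.213 mol CO, stoichiometry requires (1/2) × 4.213 = 2.107 mol O2; 4.575 mol is available, so CO is limiting.
n(CO2) = (2/2) × 4.213 = 4.213 mol
V(CO2) = nRT/P = 4.213 × 8.314 × 973.15 / 1330 = 25.63 L

25.6 L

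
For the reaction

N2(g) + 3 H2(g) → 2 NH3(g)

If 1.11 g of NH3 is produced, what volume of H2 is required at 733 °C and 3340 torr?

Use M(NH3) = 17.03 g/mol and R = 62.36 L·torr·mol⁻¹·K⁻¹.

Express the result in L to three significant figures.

1.84 L

n(NH3) = 1.110 / 17.03 = 0.06518 mol
n(H2) = (3/2) × 0.06518 = 0.09777 mol
V = nRT/P = 0.09777 × 62.36 × 1006.15 / 3340 = 1.837 L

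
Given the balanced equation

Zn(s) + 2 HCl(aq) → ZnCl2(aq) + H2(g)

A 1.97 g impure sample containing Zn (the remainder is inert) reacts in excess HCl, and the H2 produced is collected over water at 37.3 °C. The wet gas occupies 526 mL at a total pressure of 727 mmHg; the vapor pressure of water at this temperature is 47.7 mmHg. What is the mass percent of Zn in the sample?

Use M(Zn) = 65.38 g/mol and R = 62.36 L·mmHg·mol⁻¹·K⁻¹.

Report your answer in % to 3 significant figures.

61.3 %

P(H2) = 727 − 47.7 = 679.3 mmHg
n(H2) = PV/RT = (679.3 × 0.5260) / (62.36 × 310.45) = 0.01846 mol
n(Zn) = (1/1) × 0.01846 = 0.01846 mol
m(Zn) = 0.01846 × 65.38 = 1.207 g
%Zn = 1.207 / 1.97 × 100 = 61.27%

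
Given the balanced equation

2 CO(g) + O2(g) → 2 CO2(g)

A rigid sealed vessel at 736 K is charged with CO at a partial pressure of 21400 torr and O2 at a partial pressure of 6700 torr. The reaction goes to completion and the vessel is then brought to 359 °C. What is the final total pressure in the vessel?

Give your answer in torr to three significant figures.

Because the vessel is rigid and T is held at 736 K, work the stoichiometry in partial pressures (P_i = n_iRT/V).
P(O2) required for 21400 torr of CO = (1/2) × 21400 = 10700 torr; available 6700 torr, so O2 is limiting.
P(CO) remaining = 21400 − (2/1) × 6700 = 8000 torr
P(gaseous products) = (2)/1 × 6700 = 13400 torr
P_total at 736 K = 8000 + 13400 = 21400 torr
Scaling to 359 °C: P = 21400 × 632.15/736 = 18380 torr

18400 torr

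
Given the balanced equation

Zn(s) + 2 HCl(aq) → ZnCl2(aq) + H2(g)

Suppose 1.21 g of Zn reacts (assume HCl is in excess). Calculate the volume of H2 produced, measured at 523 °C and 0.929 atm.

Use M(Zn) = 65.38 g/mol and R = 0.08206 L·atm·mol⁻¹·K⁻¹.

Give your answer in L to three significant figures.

n(Zn) = 1.210 / 65.38 = 0.01851 mol
n(H2) = (1/1) × 0.01851 = 0.01851 mol
V = nRT/P = 0.01851 × 0.08206 × 796.15 / 0.929 = 1.302 L

1.30 L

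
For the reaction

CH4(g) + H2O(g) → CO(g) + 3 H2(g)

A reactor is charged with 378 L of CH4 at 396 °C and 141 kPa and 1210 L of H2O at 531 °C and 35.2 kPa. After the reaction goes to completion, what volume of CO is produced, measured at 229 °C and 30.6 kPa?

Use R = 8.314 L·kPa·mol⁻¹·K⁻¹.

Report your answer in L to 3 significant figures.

869 L

n(CH4) = PV/RT = (141 × 378) / (8.314 × 669.15) = 9.580 mol
n(H2O) = PV/RT = (35.2 × 1210) / (8.314 × 804.15) = 6.371 mol
For 9.580 mol CH4, stoichiometry requires (1/1) × 9.580 = 9.580 mol H2O; 6.371 mol is available, so H2O is limiting.
n(CO) = (1/1) × 6.371 = 6.371 mol
V(CO) = nRT/P = 6.371 × 8.314 × 502.15 / 30.6 = 869.2 L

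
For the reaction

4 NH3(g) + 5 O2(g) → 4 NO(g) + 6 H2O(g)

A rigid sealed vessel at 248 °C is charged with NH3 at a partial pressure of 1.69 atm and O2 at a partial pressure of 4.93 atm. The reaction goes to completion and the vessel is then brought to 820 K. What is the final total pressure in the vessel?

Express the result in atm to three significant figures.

With V and T fixed, P_i ∝ n_i, so the mole ratios apply directly to partial pressures at 248 °C.
P(O2) required for 1.69 atm of NH3 = (5/4) × 1.69 = 2.112 atm; available 4.93 atm, so NH3 is limiting.
P(O2) remaining = 4.93 − (5/4) × 1.69 = 2.817 atm
P(gaseous products) = (4+6)/4 × 1.69 = 4.225 atm
P_total at 248 °C = 2.817 + 4.225 = 7.042 atm
Scaling to 820 K: P = 7.042 × 820/521.15 = 11.08 atm

11.1 atm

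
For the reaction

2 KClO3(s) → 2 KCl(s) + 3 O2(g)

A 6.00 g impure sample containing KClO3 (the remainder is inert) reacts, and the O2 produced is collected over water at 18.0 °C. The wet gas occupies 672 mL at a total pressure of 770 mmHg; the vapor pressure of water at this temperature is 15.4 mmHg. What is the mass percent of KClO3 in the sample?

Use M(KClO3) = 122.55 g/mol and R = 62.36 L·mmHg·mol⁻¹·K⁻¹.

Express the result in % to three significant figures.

P(O2) = 770 − 15.4 = 754.6 mmHg
n(O2) = PV/RT = (754.6 × 0.6720) / (62.36 × 291.15) = 0.02793 mol
n(KClO3) = (2/3) × 0.02793 = 0.01862 mol
m(KClO3) = 0.01862 × 122.55 = 2.282 g
%KClO3 = 2.282 / 6.00 × 100 = 38.03%

38.0 %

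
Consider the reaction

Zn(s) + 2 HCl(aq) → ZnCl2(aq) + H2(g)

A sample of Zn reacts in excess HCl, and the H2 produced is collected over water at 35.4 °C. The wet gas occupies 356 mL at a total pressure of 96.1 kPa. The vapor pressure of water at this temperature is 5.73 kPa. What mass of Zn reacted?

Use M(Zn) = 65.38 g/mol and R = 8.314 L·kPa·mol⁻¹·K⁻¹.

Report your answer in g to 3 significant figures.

P(H2) = 96.1 − 5.73 = 90.37 kPa
n(H2) = PV/RT = (90.37 × 0.3560) / (8.314 × 308.55) = 0.01254 mol
n(Zn) = (1/1) × 0.01254 = 0.01254 mol
m(Zn) = 0.01254 × 65.38 = 0.8199 g

0.820 g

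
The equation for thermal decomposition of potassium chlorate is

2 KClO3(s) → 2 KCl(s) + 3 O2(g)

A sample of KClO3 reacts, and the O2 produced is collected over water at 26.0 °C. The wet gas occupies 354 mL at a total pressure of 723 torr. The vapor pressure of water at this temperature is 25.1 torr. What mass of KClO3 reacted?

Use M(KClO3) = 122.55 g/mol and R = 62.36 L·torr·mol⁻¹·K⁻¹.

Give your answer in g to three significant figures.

P(O2) = 723 − 25.1 = 697.9 torr
n(O2) = PV/RT = (697.9 × 0.3540) / (62.36 × 299.15) = 0.01324 mol
n(KClO3) = (2/3) × 0.01324 = 0.008827 mol
m(KClO3) = 0.008827 × 122.55 = 1.082 g

1.08 g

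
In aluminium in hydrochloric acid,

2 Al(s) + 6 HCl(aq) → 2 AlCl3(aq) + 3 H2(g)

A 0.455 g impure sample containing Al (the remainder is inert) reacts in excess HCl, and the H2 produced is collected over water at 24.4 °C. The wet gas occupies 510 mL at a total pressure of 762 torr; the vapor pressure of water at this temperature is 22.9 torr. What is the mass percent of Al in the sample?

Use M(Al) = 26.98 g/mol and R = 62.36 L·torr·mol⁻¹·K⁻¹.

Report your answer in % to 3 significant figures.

80.3 %

P(H2) = 762 − 22.9 = 739.1 torr
n(H2) = PV/RT = (739.1 × 0.5100) / (62.36 × 297.55) = 0.02031 mol
n(Al) = (2/3) × 0.02031 = 0.01354 mol
m(Al) = 0.01354 × 26.98 = 0.3653 g
%Al = 0.3653 / 0.455 × 100 = 80.29%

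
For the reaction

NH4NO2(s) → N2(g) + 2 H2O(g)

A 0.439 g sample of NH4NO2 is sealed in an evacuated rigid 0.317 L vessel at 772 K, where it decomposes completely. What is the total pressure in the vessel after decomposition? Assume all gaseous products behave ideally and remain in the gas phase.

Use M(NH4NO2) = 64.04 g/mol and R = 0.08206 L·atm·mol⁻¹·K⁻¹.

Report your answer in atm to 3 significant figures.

n(NH4NO2) = 0.439 / 64.04 = 0.006855 mol
n(gas produced) = (3/1) × 0.006855 = 0.02056 mol
P = nRT/V = 0.02056 × 0.08206 × 772 / 0.317 = 4.109 atm

4.11 atm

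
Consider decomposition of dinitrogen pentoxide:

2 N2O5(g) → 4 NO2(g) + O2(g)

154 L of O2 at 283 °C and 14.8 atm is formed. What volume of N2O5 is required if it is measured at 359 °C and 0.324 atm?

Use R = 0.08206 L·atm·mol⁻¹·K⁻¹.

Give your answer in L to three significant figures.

n(O2) = PV/RT = (14.8 × 154) / (0.08206 × 556.15) = 49.94 mol
n(N2O5) = (2/1) × 49.94 = 99.88 mol
V = nRT/P = 99.88 × 0.08206 × 632.15 / 0.324 = 15990 L

16000 L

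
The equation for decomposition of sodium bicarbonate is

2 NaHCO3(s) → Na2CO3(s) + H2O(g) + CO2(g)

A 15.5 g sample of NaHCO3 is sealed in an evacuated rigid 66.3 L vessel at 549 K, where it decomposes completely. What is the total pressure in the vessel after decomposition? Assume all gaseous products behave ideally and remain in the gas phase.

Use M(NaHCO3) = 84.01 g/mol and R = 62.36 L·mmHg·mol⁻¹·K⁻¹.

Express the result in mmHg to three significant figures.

95.3 mmHg

n(NaHCO3) = 15.5 / 84.01 = 0.1845 mol
n(gas produced) = (2/2) × 0.1845 = 0.1845 mol
P = nRT/V = 0.1845 × 62.36 × 549 / 66.3 = 95.27 mmHg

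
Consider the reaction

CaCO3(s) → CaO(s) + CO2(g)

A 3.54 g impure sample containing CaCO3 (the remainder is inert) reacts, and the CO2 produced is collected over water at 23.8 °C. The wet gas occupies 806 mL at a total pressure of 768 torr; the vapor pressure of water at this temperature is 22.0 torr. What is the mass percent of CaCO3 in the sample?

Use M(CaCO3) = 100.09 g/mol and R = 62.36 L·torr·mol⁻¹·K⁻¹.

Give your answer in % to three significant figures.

P(CO2) = 768 − 22.0 = 746.0 torr
n(CO2) = PV/RT = (746.0 × 0.8060) / (62.36 × 296.95) = 0.03247 mol
n(CaCO3) = (1/1) × 0.03247 = 0.03247 mol
m(CaCO3) = 0.03247 × 100.09 = 3.250 g
%CaCO3 = 3.250 / 3.54 × 100 = 91.81%

91.8 %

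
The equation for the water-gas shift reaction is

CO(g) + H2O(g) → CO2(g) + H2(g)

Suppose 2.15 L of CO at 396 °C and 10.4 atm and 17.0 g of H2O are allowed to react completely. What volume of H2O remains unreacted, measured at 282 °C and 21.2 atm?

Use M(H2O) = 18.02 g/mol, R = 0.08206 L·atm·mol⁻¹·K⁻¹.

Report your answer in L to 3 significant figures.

1.15 L

n(CO) = PV/RT = (10.4 × 2.15) / (0.08206 × 669.15) = 0.4072 mol
n(H2O) = 17.0 / 18.02 = 0.9434 mol
For 0.4072 mol CO, stoichiometry requires (1/1) × 0.4072 = 0.4072 mol H2O; 0.9434 mol is available, so CO is limiting.
n(H2O) consumed = (1/1) × 0.4072 = 0.4072 mol; remaining = 0.9434 − 0.4072 = 0.5362 mol
V(H2O) = nRT/P = 0.5362 × 0.08206 × 555.15 / 21.2 = 1.152 L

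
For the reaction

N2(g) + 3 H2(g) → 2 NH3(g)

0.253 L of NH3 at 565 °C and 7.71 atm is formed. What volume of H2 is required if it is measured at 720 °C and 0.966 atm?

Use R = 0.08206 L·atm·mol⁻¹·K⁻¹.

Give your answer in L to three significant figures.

n(NH3) = PV/RT = (7.71 × 0.253) / (0.08206 × 838.15) = 0.02836 mol
n(H2) = (3/2) × 0.02836 = 0.04254 mol
V = nRT/P = 0.04254 × 0.08206 × 993.15 / 0.966 = 3.589 L

3.59 L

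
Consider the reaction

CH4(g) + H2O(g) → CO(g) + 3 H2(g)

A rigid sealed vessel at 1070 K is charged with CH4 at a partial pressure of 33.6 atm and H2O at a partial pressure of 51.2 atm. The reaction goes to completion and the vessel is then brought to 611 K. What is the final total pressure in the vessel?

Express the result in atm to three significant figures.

With V and T fixed, P_i ∝ n_i, so the mole ratios apply directly to partial pressures at 1070 K.
P(H2O) required for 33.6 atm of CH4 = (1/1) × 33.6 = 33.60 atm; available 51.2 atm, so CH4 is limiting.
P(H2O) remaining = 51.2 − (1/1) × 33.6 = 17.60 atm
P(gaseous products) = (1+3)/1 × 33.6 = 134.4 atm
P_total at 1070 K = 17.60 + 134.4 = 152.0 atm
Scaling to 611 K: P = 152.0 × 611/1070 = 86.80 atm

86.8 atm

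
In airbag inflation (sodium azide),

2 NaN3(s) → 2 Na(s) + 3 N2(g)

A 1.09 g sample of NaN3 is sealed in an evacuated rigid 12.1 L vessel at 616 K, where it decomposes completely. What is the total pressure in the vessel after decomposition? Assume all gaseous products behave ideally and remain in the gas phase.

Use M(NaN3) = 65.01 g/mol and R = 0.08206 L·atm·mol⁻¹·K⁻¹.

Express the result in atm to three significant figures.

n(NaN3) = 1.09 / 65.01 = 0.01677 mol
n(gas produced) = (3/2) × 0.01677 = 0.02516 mol
P = nRT/V = 0.02516 × 0.08206 × 616 / 12.1 = 0.1051 atm

0.105 atm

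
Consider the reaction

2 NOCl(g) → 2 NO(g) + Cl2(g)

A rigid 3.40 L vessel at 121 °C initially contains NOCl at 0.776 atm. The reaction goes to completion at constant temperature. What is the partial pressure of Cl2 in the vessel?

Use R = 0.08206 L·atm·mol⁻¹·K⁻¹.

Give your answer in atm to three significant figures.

n(NOCl)₀ = PV/RT = (0.776 × 3.40) / (0.08206 × 394.15) = 0.08157 mol
n(Cl2) = (1/2) × 0.08157 = 0.04079 mol
P(Cl2) = nRT/V = 0.04079 × 0.08206 × 394.15 / 3.40 = 0.3880 atm

0.388 atm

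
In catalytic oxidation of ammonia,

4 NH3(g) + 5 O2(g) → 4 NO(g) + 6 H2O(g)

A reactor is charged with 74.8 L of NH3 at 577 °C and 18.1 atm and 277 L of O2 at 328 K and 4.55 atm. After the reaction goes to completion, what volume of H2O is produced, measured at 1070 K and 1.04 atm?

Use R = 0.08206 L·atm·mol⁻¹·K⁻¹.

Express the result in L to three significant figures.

2460 L

n(NH3) = PV/RT = (18.1 × 74.8) / (0.08206 × 850.15) = 19.41 mol
n(O2) = PV/RT = (4.55 × 277) / (0.08206 × 328) = 46.83 mol
For 19.41 mol NH3, stoichiometry requires (5/4) × 19.41 = 24.26 mol O2; 46.83 mol is available, so NH3 is limiting.
n(H2O) = (6/4) × 19.41 = 29.12 mol
V(H2O) = nRT/P = 29.12 × 0.08206 × 1070 / 1.04 = 2459 L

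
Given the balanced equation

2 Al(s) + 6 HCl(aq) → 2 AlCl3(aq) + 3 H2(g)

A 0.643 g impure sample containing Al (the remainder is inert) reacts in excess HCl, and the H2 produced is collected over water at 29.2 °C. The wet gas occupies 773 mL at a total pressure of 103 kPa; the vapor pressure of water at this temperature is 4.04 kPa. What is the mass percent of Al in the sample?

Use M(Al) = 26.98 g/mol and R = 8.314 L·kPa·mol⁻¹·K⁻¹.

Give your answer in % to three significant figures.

85.1 %

P(H2) = 103 − 4.04 = 98.96 kPa
n(H2) = PV/RT = (98.96 × 0.7730) / (8.314 × 302.35) = 0.03043 mol
n(Al) = (2/3) × 0.03043 = 0.02029 mol
m(Al) = 0.02029 × 26.98 = 0.5474 g
%Al = 0.5474 / 0.643 × 100 = 85.13%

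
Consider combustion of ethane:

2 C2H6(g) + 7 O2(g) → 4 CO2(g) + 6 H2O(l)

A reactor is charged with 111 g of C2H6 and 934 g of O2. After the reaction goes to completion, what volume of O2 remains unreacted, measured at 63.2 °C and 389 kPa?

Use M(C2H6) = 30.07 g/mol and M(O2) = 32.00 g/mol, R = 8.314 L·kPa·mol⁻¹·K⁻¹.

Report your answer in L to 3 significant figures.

n(C2H6) = 111 / 30.07 = 3.691 mol
n(O2) = 934 / 32.00 = 29.19 mol
For 3.691 mol C2H6, stoichiometry requires (7/2) × 3.691 = 12.92 mol O2; 29.19 mol is available, so C2H6 is limiting.
n(O2) consumed = (7/2) × 3.691 = 12.92 mol; remaining = 29.19 − 12.92 = 16.27 mol
V(O2) = nRT/P = 16.27 × 8.314 × 336.35 / 389 = 117.0 L

117 L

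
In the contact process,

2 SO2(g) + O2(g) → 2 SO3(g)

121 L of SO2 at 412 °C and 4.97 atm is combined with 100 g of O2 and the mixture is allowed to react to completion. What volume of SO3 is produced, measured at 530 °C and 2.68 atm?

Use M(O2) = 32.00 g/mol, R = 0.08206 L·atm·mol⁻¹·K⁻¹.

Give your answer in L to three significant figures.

n(SO2) = PV/RT = (4.97 × 121) / (0.08206 × 685.15) = 10.70 mol
n(O2) = 100 / 32.00 = 3.125 mol
For 10.70 mol SO2, stoichiometry requires (1/2) × 10.70 = 5.350 mol O2; 3.125 mol is available, so O2 is limiting.
n(SO3) = (2/1) × 3.125 = 6.250 mol
V(SO3) = nRT/P = 6.250 × 0.08206 × 803.15 / 2.68 = 153.7 L

154 L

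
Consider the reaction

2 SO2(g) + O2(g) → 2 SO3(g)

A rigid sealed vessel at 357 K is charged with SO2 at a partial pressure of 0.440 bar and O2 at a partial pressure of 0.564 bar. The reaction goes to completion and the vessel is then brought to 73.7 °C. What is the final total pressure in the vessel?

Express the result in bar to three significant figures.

0.762 bar

At constant V, partial pressures at 357 K are proportional to moles, so apply stoichiometry directly to pressures.
P(O2) required for 0.440 bar of SO2 = (1/2) × 0.440 = 0.2200 bar; available 0.564 bar, so SO2 is limiting.
P(O2) remaining = 0.564 − (1/2) × 0.440 = 0.3440 bar
P(gaseous products) = (2)/2 × 0.440 = 0.4400 bar
P_total at 357 K = 0.3440 + 0.4400 = 0.7840 bar
Scaling to 73.7 °C: P = 0.7840 × 346.85/357 = 0.7617 bar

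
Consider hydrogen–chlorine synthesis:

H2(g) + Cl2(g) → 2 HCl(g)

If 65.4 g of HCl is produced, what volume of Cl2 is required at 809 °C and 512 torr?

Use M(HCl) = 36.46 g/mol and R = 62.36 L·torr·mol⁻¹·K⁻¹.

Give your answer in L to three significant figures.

n(HCl) = 65.40 / 36.46 = 1.794 mol
n(Cl2) = (1/2) × 1.794 = 0.8970 mol
V = nRT/P = 0.8970 × 62.36 × 1082.15 / 512 = 118.2 L

118 L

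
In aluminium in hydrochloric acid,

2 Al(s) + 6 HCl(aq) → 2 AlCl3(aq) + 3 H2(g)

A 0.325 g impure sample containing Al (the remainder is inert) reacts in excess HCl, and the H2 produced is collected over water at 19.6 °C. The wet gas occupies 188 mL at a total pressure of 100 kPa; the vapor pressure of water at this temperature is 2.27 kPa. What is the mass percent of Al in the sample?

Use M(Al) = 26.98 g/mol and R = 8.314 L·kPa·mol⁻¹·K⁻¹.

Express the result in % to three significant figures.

41.8 %

P(H2) = 100 − 2.27 = 97.73 kPa
n(H2) = PV/RT = (97.73 × 0.1880) / (8.314 × 292.75) = 0.007549 mol
n(Al) = (2/3) × 0.007549 = 0.005033 mol
m(Al) = 0.005033 × 26.98 = 0.1358 g
%Al = 0.1358 / 0.325 × 100 = 41.78%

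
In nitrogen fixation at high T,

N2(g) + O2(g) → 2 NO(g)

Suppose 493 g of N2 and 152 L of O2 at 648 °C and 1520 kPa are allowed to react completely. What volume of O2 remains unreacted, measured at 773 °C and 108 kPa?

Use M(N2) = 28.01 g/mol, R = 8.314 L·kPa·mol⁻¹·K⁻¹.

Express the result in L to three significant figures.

1010 L

n(N2) = 493 / 28.01 = 17.60 mol
n(O2) = PV/RT = (1520 × 152) / (8.314 × 921.15) = 30.17 mol
For 17.60 mol N2, stoichiometry requires (1/1) × 17.60 = 17.60 mol O2; 30.17 mol is available, so N2 is limiting.
n(O2) consumed = (1/1) × 17.60 = 17.60 mol; remaining = 30.17 − 17.60 = 12.57 mol
V(O2) = nRT/P = 12.57 × 8.314 × 1046.15 / 108 = 1012 L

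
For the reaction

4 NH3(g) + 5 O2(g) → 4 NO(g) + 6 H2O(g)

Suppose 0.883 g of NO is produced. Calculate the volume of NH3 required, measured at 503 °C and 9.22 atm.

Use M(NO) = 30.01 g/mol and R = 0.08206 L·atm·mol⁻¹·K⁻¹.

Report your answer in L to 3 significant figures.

n(NO) = 0.8830 / 30.01 = 0.02942 mol
n(NH3) = (4/4) × 0.02942 = 0.02942 mol
V = nRT/P = 0.02942 × 0.08206 × 776.15 / 9.22 = 0.2032 L

0.203 L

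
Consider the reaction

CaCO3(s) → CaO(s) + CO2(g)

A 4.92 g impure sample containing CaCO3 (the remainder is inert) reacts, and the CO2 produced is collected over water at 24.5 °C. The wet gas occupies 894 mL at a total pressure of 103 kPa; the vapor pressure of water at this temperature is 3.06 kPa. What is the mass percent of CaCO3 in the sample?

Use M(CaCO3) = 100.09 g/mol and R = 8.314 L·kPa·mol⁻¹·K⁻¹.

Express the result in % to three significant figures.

73.4 %

P(CO2) = 103 − 3.06 = 99.94 kPa
n(CO2) = PV/RT = (99.94 × 0.8940) / (8.314 × 297.65) = 0.03610 mol
n(CaCO3) = (1/1) × 0.03610 = 0.03610 mol
m(CaCO3) = 0.03610 × 100.09 = 3.613 g
%CaCO3 = 3.613 / 4.92 × 100 = 73.43%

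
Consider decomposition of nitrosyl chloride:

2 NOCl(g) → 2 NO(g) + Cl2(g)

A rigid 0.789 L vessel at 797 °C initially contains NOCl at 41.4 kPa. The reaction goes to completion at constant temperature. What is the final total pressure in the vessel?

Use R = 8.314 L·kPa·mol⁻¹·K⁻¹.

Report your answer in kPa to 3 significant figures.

62.1 kPa

Rigid vessel, constant T ⇒ P scales with total gas moles (2 → 3).
P_final = (3/2) × 41.4 = 62.10 kPa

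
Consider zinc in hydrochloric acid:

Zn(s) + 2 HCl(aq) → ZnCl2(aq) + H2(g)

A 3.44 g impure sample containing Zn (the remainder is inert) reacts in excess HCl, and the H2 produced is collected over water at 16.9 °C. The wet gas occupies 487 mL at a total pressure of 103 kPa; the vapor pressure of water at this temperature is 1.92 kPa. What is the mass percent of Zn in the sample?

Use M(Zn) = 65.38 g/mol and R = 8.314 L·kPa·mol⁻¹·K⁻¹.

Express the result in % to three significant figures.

38.8 %

P(H2) = 103 − 1.92 = 101.1 kPa
n(H2) = PV/RT = (101.1 × 0.4870) / (8.314 × 290.05) = 0.02042 mol
n(Zn) = (1/1) × 0.02042 = 0.02042 mol
m(Zn) = 0.02042 × 65.38 = 1.335 g
%Zn = 1.335 / 3.44 × 100 = 38.81%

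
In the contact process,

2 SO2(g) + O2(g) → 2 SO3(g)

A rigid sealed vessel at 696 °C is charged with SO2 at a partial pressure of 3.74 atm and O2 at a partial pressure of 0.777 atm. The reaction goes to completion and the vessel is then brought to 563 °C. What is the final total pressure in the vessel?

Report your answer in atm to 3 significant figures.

At constant V, partial pressures at 696 °C are proportional to moles, so apply stoichiometry directly to pressures.
P(O2) required for 3.74 atm of SO2 = (1/2) × 3.74 = 1.870 atm; available 0.777 atm, so O2 is limiting.
P(SO2) remaining = 3.74 − (2/1) × 0.777 = 2.186 atm
P(gaseous products) = (2)/1 × 0.777 = 1.554 atm
P_total at 696 °C = 2.186 + 1.554 = 3.740 atm
Scaling to 563 °C: P = 3.740 × 836.15/969.15 = 3.227 atm

3.23 atm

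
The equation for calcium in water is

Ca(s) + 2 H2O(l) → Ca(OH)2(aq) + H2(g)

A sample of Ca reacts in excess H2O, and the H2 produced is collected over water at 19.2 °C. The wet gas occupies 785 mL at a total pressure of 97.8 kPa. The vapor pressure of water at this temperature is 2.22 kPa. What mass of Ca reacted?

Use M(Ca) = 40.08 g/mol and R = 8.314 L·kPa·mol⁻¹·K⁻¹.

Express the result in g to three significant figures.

P(H2) = 97.8 − 2.22 = 95.58 kPa
n(H2) = PV/RT = (95.58 × 0.7850) / (8.314 × 292.35) = 0.03087 mol
n(Ca) = (1/1) × 0.03087 = 0.03087 mol
m(Ca) = 0.03087 × 40.08 = 1.237 g

1.24 g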